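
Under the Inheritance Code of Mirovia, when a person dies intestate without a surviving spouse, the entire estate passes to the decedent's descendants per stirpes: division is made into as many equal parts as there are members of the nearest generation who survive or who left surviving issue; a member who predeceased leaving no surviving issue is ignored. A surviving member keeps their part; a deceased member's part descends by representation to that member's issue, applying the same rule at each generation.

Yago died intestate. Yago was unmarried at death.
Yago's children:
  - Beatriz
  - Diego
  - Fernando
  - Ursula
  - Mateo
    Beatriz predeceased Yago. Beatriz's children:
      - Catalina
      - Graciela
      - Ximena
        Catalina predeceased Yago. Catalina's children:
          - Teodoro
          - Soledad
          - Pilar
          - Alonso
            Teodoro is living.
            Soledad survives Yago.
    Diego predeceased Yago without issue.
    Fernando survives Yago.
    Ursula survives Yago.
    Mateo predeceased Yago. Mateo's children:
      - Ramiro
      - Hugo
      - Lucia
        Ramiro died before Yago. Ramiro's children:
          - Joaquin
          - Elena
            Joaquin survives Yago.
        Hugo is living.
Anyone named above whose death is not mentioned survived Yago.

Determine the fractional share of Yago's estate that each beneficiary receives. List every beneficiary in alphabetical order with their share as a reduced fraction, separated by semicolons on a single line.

There is no surviving spouse, so the entire estate passes to Yago's descendants per stirpes.
Diego left no surviving issue, so that branch lapses and is disregarded.
The estate is divided into 4 equal shares of 1/4 among Beatriz, Fernando, Ursula, Mateo.
Beatriz predeceased; the 1/4 allotted to Beatriz's branch passes to Beatriz's issue by representation.
The 1/4 is divided into 3 equal shares of 1/12 among Catalina, Graciela, Ximena.
Catalina predeceased; the 1/12 allotted to Catalina's branch passes to Catalina's issue by representation.
The 1/12 is divided into 4 equal shares of 1/48 among Teodoro, Soledad, Pilar, Alonso.
Teodoro is living and takes 1/48.
Soledad is living and takes 1/48.
Pilar is living and takes 1/48.
Alonso is living and takes 1/48.
Graciela is living and takes 1/12.
Ximena is living and takes 1/12.
Fernando is living and takes 1/4.
Ursula is living and takes 1/4.
Mateo predeceased; the 1/4 allotted to Mateo's branch passes to Mateo's issue by representation.
The 1/4 is divided into 3 equal shares of 1/12 among Ramiro, Hugo, Lucia.
Ramiro predeceased; the 1/12 allotted to Ramiro's branch passes to Ramiro's issue by representation.
The 1/12 is divided into 2 equal shares of 1/24 among Joaquin, Elena.
Joaquin is living and takes 1/24.
Elena is living and takes 1/24.
Hugo is living and takes 1/12.
Lucia is living and takes 1/12.

Alonso 1/48; Elena 1/24; Fernando 1/4; Graciela 1/12; Hugo 1/12; Joaquin 1/24; Lucia 1/12; Pilar 1/48; Soledad 1/48; Teodoro 1/48; Ursula 1/4; Ximena 1/12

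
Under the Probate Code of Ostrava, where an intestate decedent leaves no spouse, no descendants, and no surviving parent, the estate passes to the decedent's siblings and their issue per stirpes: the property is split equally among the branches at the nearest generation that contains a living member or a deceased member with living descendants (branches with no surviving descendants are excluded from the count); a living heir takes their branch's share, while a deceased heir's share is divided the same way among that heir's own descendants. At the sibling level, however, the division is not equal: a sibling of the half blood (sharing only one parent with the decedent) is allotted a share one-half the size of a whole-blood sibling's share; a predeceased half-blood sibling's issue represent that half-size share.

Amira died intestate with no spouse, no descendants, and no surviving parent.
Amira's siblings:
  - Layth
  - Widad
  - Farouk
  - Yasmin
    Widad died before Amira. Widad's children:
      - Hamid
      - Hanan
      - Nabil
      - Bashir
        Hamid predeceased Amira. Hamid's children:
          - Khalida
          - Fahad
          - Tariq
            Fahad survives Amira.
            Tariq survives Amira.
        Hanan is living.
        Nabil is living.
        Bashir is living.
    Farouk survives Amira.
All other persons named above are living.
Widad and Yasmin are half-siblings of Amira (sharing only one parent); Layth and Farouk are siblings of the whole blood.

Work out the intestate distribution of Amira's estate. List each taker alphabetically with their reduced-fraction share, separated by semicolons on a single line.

No spouse, descendants, or parent survives, so the estate passes to Amira's siblings per stirpes.
Half-blood siblings count for one-half the weight of whole-blood siblings at the initial division.
Dividing 1 in proportion to weights (total weight 3): Layth (weight 1) → 1/3; Widad (weight 1/2) → 1/6; Farouk (weight 1) → 1/3; Yasmin (weight 1/2) → 1/6.
Layth is living and takes 1/3.
Widad predeceased; the 1/6 allotted to Widad's branch passes to Widad's issue by representation.
The 1/6 is divided into 4 equal shares of 1/24 among Hamid, Hanan, Nabil, Bashir.
Hamid predeceased; the 1/24 allotted to Hamid's branch passes to Hamid's issue by representation.
The 1/24 is divided into 3 equal shares of 1/72 among Khalida, Fahad, Tariq.
Khalida is living and takes 1/72.
Fahad is living and takes 1/72.
Tariq is living and takes 1/72.
Hanan is living and takes 1/24.
Nabil is living and takes 1/24.
Bashir is living and takes 1/24.
Farouk is living and takes 1/3.
Yasmin is living and takes 1/6.

Bashir 1/24; Fahad 1/72; Farouk 1/3; Hanan 1/24; Khalida 1/72; Layth 1/3; Nabil 1/24; Tariq 1/72; Yasmin 1/6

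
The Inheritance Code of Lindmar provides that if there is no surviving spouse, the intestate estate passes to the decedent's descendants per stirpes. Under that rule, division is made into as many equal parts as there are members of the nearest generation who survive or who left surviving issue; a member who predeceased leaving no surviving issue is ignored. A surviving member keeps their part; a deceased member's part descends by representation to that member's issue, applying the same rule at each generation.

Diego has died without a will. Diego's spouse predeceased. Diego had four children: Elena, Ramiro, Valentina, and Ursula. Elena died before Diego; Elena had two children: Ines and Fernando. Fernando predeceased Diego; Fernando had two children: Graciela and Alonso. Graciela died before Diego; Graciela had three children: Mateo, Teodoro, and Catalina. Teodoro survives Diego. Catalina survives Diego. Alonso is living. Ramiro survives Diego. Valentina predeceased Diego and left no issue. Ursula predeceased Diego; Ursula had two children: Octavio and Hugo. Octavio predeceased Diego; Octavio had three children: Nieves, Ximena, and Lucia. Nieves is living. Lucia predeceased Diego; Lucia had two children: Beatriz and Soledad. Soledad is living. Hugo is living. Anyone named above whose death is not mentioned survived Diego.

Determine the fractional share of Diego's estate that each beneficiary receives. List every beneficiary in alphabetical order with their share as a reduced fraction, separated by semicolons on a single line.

Alonso 1/12; Beatriz 1/36; Catalina 1/36; Hugo 1/6; Ines 1/6; Mateo 1/36; Nieves 1/18; Ramiro 1/3; Soledad 1/36; Teodoro 1/36; Ximena 1/18

There is no surviving spouse, so the entire estate passes to Diego's descendants per stirpes.
Valentina left no surviving issue, so that branch lapses and is disregarded.
The estate is divided into 3 equal shares of 1/3 among Elena, Ramiro, Ursula.
Elena predeceased; the 1/3 allotted to Elena's branch passes to Elena's issue by representation.
The 1/3 is divided into 2 equal shares of 1/6 among Ines, Fernando.
Ines is living and takes 1/6.
Fernando predeceased; the 1/6 allotted to Fernando's branch passes to Fernando's issue by representation.
The 1/6 is divided into 2 equal shares of 1/12 among Graciela, Alonso.
Graciela predeceased; the 1/12 allotted to Graciela's branch passes to Graciela's issue by representation.
The 1/12 is divided into 3 equal shares of 1/36 among Mateo, Teodoro, Catalina.
Mateo is living and takes 1/36.
Teodoro is living and takes 1/36.
Catalina is living and takes 1/36.
Alonso is living and takes 1/12.
Ramiro is living and takes 1/3.
Ursula predeceased; the 1/3 allotted to Ursula's branch passes to Ursula's issue by representation.
The 1/3 is divided into 2 equal shares of 1/6 among Octavio, Hugo.
Octavio predeceased; the 1/6 allotted to Octavio's branch passes to Octavio's issue by representation.
The 1/6 is divided into 3 equal shares of 1/18 among Nieves, Ximena, Lucia.
Nieves is living and takes 1/18.
Ximena is living and takes 1/18.
Lucia predeceased; the 1/18 allotted to Lucia's branch passes to Lucia's issue by representation.
The 1/18 is divided into 2 equal shares of 1/36 among Beatriz, Soledad.
Beatriz is living and takes 1/36.
Soledad is living and takes 1/36.
Hugo is living and takes 1/6.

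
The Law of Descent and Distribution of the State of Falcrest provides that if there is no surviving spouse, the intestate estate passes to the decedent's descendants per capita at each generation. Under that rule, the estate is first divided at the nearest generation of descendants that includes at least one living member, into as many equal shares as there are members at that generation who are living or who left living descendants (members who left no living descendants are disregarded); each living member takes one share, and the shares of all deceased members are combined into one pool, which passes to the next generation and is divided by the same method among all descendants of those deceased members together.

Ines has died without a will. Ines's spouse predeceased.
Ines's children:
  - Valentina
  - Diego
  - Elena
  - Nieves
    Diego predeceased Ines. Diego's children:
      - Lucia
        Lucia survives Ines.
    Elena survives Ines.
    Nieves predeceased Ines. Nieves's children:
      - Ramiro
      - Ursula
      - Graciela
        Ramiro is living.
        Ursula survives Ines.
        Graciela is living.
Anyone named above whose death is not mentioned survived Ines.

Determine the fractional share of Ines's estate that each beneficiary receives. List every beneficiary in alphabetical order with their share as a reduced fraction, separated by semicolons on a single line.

There is no surviving spouse, so the entire estate passes to Ines's descendants per capita at each generation.
At generation 1 (Valentina, Diego, Elena, Nieves) there are 4 shares of (1)/4 = 1/4 each.
Living: Valentina and Elena — each takes 1/4.
Deceased: Diego and Nieves. Their combined 1/2 is pooled and carried to generation 2.
At generation 2 (Lucia, Ramiro, Ursula, Graciela) there are 4 shares of (1/2)/4 = 1/8 each.
Living: Lucia, Ramiro, Ursula, and Graciela — each takes 1/8.

Elena 1/4; Graciela 1/8; Lucia 1/8; Ramiro 1/8; Ursula 1/8; Valentina 1/4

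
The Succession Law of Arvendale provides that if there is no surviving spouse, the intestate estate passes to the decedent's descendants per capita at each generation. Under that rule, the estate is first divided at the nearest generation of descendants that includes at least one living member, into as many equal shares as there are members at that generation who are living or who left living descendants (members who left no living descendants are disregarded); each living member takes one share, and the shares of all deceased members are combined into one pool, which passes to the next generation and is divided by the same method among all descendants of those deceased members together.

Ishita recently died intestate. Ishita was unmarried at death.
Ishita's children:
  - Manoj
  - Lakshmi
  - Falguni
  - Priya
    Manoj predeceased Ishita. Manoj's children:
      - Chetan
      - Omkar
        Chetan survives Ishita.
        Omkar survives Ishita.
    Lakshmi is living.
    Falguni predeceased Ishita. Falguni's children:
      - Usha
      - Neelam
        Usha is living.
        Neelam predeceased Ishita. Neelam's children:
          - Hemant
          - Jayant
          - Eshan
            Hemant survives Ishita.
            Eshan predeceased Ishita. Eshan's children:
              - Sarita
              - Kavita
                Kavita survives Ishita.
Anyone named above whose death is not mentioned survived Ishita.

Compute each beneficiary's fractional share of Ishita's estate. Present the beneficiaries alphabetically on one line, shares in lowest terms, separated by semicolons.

There is no surviving spouse, so the entire estate passes to Ishita's descendants per capita at each generation.
At generation 1 (Manoj, Lakshmi, Falguni, Priya) there are 4 shares of (1)/4 = 1/4 each.
Living: Lakshmi and Priya — each takes 1/4.
Deceased: Manoj and Falguni. Their combined 1/2 is pooled and carried to generation 2.
At generation 2 (Chetan, Omkar, Usha, Neelam) there are 4 shares of (1/2)/4 = 1/8 each.
Living: Chetan, Omkar, and Usha — each takes 1/8.
Deceased: Neelam. That 1/8 share is carried to generation 3.
At generation 3 (Hemant, Jayant, Eshan) there are 3 shares of (1/8)/3 = 1/24 each.
Living: Hemant and Jayant — each takes 1/24.
Deceased: Eshan. That 1/24 share is carried to generation 4.
At generation 4 (Sarita, Kavita) there are 2 shares of (1/24)/2 = 1/48 each.
Living: Sarita and Kavita — each takes 1/48.

Chetan 1/8; Hemant 1/24; Jayant 1/24; Kavita 1/48; Lakshmi 1/4; Omkar 1/8; Priya 1/4; Sarita 1/48; Usha 1/8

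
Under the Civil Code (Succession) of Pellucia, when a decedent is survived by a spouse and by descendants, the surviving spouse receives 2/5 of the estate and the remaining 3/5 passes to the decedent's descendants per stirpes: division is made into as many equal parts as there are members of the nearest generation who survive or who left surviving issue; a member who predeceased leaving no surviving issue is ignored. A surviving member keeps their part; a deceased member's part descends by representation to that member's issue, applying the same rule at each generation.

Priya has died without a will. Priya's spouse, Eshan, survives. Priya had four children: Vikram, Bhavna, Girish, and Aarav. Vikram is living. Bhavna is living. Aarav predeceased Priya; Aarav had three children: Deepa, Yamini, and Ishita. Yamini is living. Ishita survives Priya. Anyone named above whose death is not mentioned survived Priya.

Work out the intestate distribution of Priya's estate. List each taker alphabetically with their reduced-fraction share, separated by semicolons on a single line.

Eshan, as surviving spouse, takes 2/5.
The remaining 3/5 passes to Priya's descendants per stirpes.
The 3/5 is divided into 4 equal shares of 3/20 among Vikram, Bhavna, Girish, Aarav.
Vikram is living and takes 3/20.
Bhavna is living and takes 3/20.
Girish is living and takes 3/20.
Aarav predeceased; the 3/20 allotted to Aarav's branch passes to Aarav's issue by representation.
The 3/20 is divided into 3 equal shares of 1/20 among Deepa, Yamini, Ishita.
Deepa is living and takes 1/20.
Yamini is living and takes 1/20.
Ishita is living and takes 1/20.

Bhavna 3/20; Deepa 1/20; Eshan 2/5; Girish 3/20; Ishita 1/20; Vikram 3/20; Yamini 1/20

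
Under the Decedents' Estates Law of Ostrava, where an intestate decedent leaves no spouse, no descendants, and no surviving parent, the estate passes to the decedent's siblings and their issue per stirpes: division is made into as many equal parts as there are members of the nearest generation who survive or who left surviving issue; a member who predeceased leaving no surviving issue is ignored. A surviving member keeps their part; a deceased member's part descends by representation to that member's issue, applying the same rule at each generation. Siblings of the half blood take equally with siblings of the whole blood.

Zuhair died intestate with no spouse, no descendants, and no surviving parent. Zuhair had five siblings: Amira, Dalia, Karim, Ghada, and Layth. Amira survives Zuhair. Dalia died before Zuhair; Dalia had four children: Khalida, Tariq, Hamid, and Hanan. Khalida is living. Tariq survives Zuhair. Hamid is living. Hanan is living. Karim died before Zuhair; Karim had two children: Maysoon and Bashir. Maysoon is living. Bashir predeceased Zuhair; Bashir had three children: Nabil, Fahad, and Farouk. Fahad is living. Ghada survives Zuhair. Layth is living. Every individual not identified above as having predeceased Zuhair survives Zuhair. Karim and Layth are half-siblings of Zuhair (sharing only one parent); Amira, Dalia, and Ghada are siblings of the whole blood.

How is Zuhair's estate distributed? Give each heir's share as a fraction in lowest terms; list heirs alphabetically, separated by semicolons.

No spouse, descendants, or parent survives, so the estate passes to Zuhair's siblings per stirpes.
Half-blood and whole-blood siblings take equally under the stated rule.
The estate is divided into 5 equal shares of 1/5 among Amira, Dalia, Karim, Ghada, Layth.
Amira is living and takes 1/5.
Dalia predeceased; the 1/5 allotted to Dalia's branch passes to Dalia's issue by representation.
The 1/5 is divided into 4 equal shares of 1/20 among Khalida, Tariq, Hamid, Hanan.
Khalida is living and takes 1/20.
Tariq is living and takes 1/20.
Hamid is living and takes 1/20.
Hanan is living and takes 1/20.
Karim predeceased; the 1/5 allotted to Karim's branch passes to Karim's issue by representation.
The 1/5 is divided into 2 equal shares of 1/10 among Maysoon, Bashir.
Maysoon is living and takes 1/10.
Bashir predeceased; the 1/10 allotted to Bashir's branch passes to Bashir's issue by representation.
The 1/10 is divided into 3 equal shares of 1/30 among Nabil, Fahad, Farouk.
Nabil is living and takes 1/30.
Fahad is living and takes 1/30.
Farouk is living and takes 1/30.
Ghada is living and takes 1/5.
Layth is living and takes 1/5.

Amira 1/5; Fahad 1/30; Farouk 1/30; Ghada 1/5; Hamid 1/20; Hanan 1/20; Khalida 1/20; Layth 1/5; Maysoon 1/10; Nabil 1/30; Tariq 1/20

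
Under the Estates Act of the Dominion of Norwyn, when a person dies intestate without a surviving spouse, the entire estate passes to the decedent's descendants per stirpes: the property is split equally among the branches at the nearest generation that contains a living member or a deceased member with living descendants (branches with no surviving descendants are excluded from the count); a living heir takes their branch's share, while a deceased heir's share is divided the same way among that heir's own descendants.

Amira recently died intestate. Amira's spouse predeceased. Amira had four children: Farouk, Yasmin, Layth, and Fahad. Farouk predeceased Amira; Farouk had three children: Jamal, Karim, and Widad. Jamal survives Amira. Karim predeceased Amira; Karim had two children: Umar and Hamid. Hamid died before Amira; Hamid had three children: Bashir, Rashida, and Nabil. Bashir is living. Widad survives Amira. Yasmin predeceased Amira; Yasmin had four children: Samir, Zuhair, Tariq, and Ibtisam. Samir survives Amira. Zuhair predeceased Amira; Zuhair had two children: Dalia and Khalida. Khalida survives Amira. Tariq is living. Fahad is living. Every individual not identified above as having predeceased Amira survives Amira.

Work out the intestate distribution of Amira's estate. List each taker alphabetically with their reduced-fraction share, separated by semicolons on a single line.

There is no surviving spouse, so the entire estate passes to Amira's descendants per stirpes.
The estate is divided into 4 equal shares of 1/4 among Farouk, Yasmin, Layth, Fahad.
Farouk predeceased; the 1/4 allotted to Farouk's branch passes to Farouk's issue by representation.
The 1/4 is divided into 3 equal shares of 1/12 among Jamal, Karim, Widad.
Jamal is living and takes 1/12.
Karim predeceased; the 1/12 allotted to Karim's branch passes to Karim's issue by representation.
The 1/12 is divided into 2 equal shares of 1/24 among Umar, Hamid.
Umar is living and takes 1/24.
Hamid predeceased; the 1/24 allotted to Hamid's branch passes to Hamid's issue by representation.
The 1/24 is divided into 3 equal shares of 1/72 among Bashir, Rashida, Nabil.
Bashir is living and takes 1/72.
Rashida is living and takes 1/72.
Nabil is living and takes 1/72.
Widad is living and takes 1/12.
Yasmin predeceased; the 1/4 allotted to Yasmin's branch passes to Yasmin's issue by representation.
The 1/4 is divided into 4 equal shares of 1/16 among Samir, Zuhair, Tariq, Ibtisam.
Samir is living and takes 1/16.
Zuhair predeceased; the 1/16 allotted to Zuhair's branch passes to Zuhair's issue by representation.
The 1/16 is divided into 2 equal shares of 1/32 among Dalia, Khalida.
Dalia is living and takes 1/32.
Khalida is living and takes 1/32.
Tariq is living and takes 1/16.
Ibtisam is living and takes 1/16.
Layth is living and takes 1/4.
Fahad is living and takes 1/4.

Bashir 1/72; Dalia 1/32; Fahad 1/4; Ibtisam 1/16; Jamal 1/12; Khalida 1/32; Layth 1/4; Nabil 1/72; Rashida 1/72; Samir 1/16; Tariq 1/16; Umar 1/24; Widad 1/12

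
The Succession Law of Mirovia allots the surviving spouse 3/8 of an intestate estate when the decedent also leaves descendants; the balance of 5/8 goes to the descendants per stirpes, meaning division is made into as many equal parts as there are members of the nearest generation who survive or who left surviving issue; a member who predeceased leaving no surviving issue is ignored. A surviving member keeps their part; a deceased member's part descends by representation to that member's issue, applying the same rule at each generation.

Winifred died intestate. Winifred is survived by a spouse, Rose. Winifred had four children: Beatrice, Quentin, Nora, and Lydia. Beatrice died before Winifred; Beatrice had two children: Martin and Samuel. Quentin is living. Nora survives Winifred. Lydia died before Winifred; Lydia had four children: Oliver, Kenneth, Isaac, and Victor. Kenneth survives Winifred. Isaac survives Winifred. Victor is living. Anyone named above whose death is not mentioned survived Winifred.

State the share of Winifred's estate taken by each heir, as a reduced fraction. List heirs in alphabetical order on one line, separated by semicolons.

Rose, as surviving spouse, takes 3/8.
The remaining 5/8 passes to Winifred's descendants per stirpes.
The 5/8 is divided into 4 equal shares of 5/32 among Beatrice, Quentin, Nora, Lydia.
Beatrice predeceased; the 5/32 allotted to Beatrice's branch passes to Beatrice's issue by representation.
The 5/32 is divided into 2 equal shares of 5/64 among Martin, Samuel.
Martin is living and takes 5/64.
Samuel is living and takes 5/64.
Quentin is living and takes 5/32.
Nora is living and takes 5/32.
Lydia predeceased; the 5/32 allotted to Lydia's branch passes to Lydia's issue by representation.
The 5/32 is divided into 4 equal shares of 5/128 among Oliver, Kenneth, Isaac, Victor.
Oliver is living and takes 5/128.
Kenneth is living and takes 5/128.
Isaac is living and takes 5/128.
Victor is living and takes 5/128.

Isaac 5/128; Kenneth 5/128; Martin 5/64; Nora 5/32; Oliver 5/128; Quentin 5/32; Rose 3/8; Samuel 5/64; Victor 5/128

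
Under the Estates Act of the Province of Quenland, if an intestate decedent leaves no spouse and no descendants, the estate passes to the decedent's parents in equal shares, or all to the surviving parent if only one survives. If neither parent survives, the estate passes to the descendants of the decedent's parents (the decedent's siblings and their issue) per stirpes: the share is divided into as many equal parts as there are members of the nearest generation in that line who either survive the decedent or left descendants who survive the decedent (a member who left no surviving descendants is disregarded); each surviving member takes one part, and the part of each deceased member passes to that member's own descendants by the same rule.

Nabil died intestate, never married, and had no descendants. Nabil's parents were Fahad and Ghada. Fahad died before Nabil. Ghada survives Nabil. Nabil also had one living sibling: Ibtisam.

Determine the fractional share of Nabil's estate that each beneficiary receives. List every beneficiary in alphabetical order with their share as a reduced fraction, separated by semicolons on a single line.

Ghada 1

Only one parent, Ghada, survives, so Ghada takes the entire estate. The siblings take nothing because a surviving parent has priority.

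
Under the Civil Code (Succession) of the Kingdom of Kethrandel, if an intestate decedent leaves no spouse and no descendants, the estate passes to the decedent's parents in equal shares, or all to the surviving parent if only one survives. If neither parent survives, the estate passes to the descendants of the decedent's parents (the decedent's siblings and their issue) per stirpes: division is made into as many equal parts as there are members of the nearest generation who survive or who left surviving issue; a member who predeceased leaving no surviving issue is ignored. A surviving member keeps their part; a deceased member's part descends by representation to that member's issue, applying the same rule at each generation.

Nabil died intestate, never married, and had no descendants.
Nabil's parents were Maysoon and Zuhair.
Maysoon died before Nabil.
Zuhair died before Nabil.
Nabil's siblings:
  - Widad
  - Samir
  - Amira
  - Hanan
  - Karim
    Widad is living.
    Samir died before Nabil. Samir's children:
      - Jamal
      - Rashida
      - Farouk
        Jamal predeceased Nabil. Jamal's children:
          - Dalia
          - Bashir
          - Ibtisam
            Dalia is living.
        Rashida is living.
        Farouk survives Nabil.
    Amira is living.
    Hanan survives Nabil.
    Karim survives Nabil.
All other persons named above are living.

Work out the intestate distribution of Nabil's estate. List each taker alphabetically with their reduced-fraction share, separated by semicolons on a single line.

Neither parent survives and there are no descendants, so the estate passes to Nabil's siblings and their issue per stirpes.
The estate is divided into 5 equal shares of 1/5 among Widad, Samir, Amira, Hanan, Karim.
Widad is living and takes 1/5.
Samir predeceased; the 1/5 allotted to Samir's branch passes to Samir's issue by representation.
The 1/5 is divided into 3 equal shares of 1/15 among Jamal, Rashida, Farouk.
Jamal predeceased; the 1/15 allotted to Jamal's branch passes to Jamal's issue by representation.
The 1/15 is divided into 3 equal shares of 1/45 among Dalia, Bashir, Ibtisam.
Dalia is living and takes 1/45.
Bashir is living and takes 1/45.
Ibtisam is living and takes 1/45.
Rashida is living and takes 1/15.
Farouk is living and takes 1/15.
Amira is living and takes 1/5.
Hanan is living and takes 1/5.
Karim is living and takes 1/5.

Amira 1/5; Bashir 1/45; Dalia 1/45; Farouk 1/15; Hanan 1/5; Ibtisam 1/45; Karim 1/5; Rashida 1/15; Widad 1/5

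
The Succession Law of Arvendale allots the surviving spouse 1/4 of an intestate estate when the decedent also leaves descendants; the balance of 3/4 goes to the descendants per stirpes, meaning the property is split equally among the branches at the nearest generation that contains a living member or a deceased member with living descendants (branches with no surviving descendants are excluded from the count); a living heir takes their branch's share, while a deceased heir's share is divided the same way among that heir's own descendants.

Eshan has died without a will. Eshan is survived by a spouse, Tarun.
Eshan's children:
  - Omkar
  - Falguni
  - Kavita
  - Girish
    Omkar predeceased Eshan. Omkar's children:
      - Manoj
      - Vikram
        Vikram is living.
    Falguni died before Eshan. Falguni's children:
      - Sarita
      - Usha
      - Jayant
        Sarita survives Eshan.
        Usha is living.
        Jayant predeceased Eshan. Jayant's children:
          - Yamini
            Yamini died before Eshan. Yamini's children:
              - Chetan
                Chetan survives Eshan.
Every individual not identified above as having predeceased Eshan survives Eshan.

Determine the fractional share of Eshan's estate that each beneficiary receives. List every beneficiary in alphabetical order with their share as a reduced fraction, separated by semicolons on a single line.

Tarun, as surviving spouse, takes 1/4.
The remaining 3/4 passes to Eshan's descendants per stirpes.
The 3/4 is divided into 4 equal shares of 3/16 among Omkar, Falguni, Kavita, Girish.
Omkar predeceased; the 3/16 allotted to Omkar's branch passes to Omkar's issue by representation.
The 3/16 is divided into 2 equal shares of 3/32 among Manoj, Vikram.
Manoj is living and takes 3/32.
Vikram is living and takes 3/32.
Falguni predeceased; the 3/16 allotted to Falguni's branch passes to Falguni's issue by representation.
The 3/16 is divided into 3 equal shares of 1/16 among Sarita, Usha, Jayant.
Sarita is living and takes 1/16.
Usha is living and takes 1/16.
Jayant predeceased; the 1/16 allotted to Jayant's branch passes to Jayant's issue by representation.
Yamini's line is the sole branch at this level, so the full 1/16 passes to Yamini's issue by representation.
Chetan is the sole taker at this level and receives the full 1/16.
Kavita is living and takes 3/16.
Girish is living and takes 3/16.

Chetan 1/16; Girish 3/16; Kavita 3/16; Manoj 3/32; Sarita 1/16; Tarun 1/4; Usha 1/16; Vikram 3/32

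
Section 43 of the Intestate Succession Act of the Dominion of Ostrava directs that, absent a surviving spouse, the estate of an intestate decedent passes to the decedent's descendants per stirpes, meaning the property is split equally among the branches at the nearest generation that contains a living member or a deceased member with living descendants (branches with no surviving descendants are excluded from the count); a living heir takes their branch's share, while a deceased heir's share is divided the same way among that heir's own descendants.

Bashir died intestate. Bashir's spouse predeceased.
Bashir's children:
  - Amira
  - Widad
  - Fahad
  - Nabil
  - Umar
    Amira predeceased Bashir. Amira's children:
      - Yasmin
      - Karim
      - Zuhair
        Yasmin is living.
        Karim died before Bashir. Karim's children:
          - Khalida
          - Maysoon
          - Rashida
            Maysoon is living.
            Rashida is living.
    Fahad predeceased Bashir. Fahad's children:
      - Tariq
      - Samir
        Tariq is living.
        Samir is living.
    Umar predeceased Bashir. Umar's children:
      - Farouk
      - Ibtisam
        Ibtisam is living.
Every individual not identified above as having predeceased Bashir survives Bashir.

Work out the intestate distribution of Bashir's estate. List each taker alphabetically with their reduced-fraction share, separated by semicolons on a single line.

Farouk 1/10; Ibtisam 1/10; Khalida 1/45; Maysoon 1/45; Nabil 1/5; Rashida 1/45; Samir 1/10; Tariq 1/10; Widad 1/5; Yasmin 1/15; Zuhair 1/15

There is no surviving spouse, so the entire estate passes to Bashir's descendants per stirpes.
The estate is divided into 5 equal shares of 1/5 among Amira, Widad, Fahad, Nabil, Umar.
Amira predeceased; the 1/5 allotted to Amira's branch passes to Amira's issue by representation.
The 1/5 is divided into 3 equal shares of 1/15 among Yasmin, Karim, Zuhair.
Yasmin is living and takes 1/15.
Karim predeceased; the 1/15 allotted to Karim's branch passes to Karim's issue by representation.
The 1/15 is divided into 3 equal shares of 1/45 among Khalida, Maysoon, Rashida.
Khalida is living and takes 1/45.
Maysoon is living and takes 1/45.
Rashida is living and takes 1/45.
Zuhair is living and takes 1/15.
Widad is living and takes 1/5.
Fahad predeceased; the 1/5 allotted to Fahad's branch passes to Fahad's issue by representation.
The 1/5 is divided into 2 equal shares of 1/10 among Tariq, Samir.
Tariq is living and takes 1/10.
Samir is living and takes 1/10.
Nabil is living and takes 1/5.
Umar predeceased; the 1/5 allotted to Umar's branch passes to Umar's issue by representation.
The 1/5 is divided into 2 equal shares of 1/10 among Farouk, Ibtisam.
Farouk is living and takes 1/10.
Ibtisam is living and takes 1/10.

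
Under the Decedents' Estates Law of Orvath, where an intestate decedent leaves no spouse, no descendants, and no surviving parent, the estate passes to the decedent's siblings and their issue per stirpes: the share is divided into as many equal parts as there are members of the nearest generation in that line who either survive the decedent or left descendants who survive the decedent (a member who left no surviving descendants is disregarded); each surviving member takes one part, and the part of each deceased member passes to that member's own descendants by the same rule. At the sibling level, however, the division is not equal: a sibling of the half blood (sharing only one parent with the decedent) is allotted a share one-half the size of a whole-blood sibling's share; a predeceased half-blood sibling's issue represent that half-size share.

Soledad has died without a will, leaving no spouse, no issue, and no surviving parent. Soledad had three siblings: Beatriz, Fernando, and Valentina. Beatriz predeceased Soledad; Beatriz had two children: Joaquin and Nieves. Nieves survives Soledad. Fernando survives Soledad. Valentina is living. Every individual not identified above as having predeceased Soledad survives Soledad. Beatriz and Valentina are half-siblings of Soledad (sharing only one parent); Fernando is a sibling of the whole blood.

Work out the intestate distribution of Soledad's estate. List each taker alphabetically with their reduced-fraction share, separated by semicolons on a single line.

Fernando 1/2; Joaquin 1/8; Nieves 1/8; Valentina 1/4

No spouse, descendants, or parent survives, so the estate passes to Soledad's siblings per stirpes.
Half-blood siblings count for one-half the weight of whole-blood siblings at the initial division.
Dividing 1 in proportion to weights (total weight 2): Beatriz (weight 1/2) → 1/4; Fernando (weight 1) → 1/2; Valentina (weight 1/2) → 1/4.
Beatriz predeceased; the 1/4 allotted to Beatriz's branch passes to Beatriz's issue by representation.
The 1/4 is divided into 2 equal shares of 1/8 among Joaquin, Nieves.
Joaquin is living and takes 1/8.
Nieves is living and takes 1/8.
Fernando is living and takes 1/2.
Valentina is living and takes 1/4.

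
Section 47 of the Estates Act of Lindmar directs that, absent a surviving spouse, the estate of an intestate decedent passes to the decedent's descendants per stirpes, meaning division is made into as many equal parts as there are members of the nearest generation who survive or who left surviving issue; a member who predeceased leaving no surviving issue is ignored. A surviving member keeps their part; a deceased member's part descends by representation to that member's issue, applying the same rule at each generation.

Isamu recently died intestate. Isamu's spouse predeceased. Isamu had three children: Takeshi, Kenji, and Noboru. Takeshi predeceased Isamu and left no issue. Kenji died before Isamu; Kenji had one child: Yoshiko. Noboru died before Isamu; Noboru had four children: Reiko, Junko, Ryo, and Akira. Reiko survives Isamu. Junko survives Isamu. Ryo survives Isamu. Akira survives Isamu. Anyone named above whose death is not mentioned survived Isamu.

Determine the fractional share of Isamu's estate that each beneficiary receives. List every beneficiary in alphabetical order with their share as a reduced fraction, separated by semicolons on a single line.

Akira 1/8; Junko 1/8; Reiko 1/8; Ryo 1/8; Yoshiko 1/2

There is no surviving spouse, so the entire estate passes to Isamu's descendants per stirpes.
Takeshi left no surviving issue, so that branch lapses and is disregarded.
The estate is divided into 2 equal shares of 1/2 among Kenji, Noboru.
Kenji predeceased; the 1/2 allotted to Kenji's branch passes to Kenji's issue by representation.
Yoshiko is the sole taker at this level and receives the full 1/2.
Noboru predeceased; the 1/2 allotted to Noboru's branch passes to Noboru's issue by representation.
The 1/2 is divided into 4 equal shares of 1/8 among Reiko, Junko, Ryo, Akira.
Reiko is living and takes 1/8.
Junko is living and takes 1/8.
Ryo is living and takes 1/8.
Akira is living and takes 1/8.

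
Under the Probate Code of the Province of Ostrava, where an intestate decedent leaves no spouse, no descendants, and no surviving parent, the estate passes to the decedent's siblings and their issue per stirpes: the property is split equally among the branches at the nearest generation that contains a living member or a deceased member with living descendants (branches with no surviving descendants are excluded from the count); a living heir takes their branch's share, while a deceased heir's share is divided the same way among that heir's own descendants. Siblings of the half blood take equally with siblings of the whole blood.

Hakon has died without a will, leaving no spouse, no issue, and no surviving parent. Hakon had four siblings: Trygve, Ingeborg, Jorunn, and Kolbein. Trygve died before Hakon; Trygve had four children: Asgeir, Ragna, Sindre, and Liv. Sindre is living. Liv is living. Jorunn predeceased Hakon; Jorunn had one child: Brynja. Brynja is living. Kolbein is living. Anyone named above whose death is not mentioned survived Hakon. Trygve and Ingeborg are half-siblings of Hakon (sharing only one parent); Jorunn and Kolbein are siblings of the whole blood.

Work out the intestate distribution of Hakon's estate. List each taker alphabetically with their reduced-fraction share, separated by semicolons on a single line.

No spouse, descendants, or parent survives, so the estate passes to Hakon's siblings per stirpes.
Half-blood and whole-blood siblings take equally under the stated rule.
The estate is divided into 4 equal shares of 1/4 among Trygve, Ingeborg, Jorunn, Kolbein.
Trygve predeceased; the 1/4 allotted to Trygve's branch passes to Trygve's issue by representation.
The 1/4 is divided into 4 equal shares of 1/16 among Asgeir, Ragna, Sindre, Liv.
Asgeir is living and takes 1/16.
Ragna is living and takes 1/16.
Sindre is living and takes 1/16.
Liv is living and takes 1/16.
Ingeborg is living and takes 1/4.
Jorunn predeceased; the 1/4 allotted to Jorunn's branch passes to Jorunn's issue by representation.
Brynja is the sole taker at this level and receives the full 1/4.
Kolbein is living and takes 1/4.

Asgeir 1/16; Brynja 1/4; Ingeborg 1/4; Kolbein 1/4; Liv 1/16; Ragna 1/16; Sindre 1/16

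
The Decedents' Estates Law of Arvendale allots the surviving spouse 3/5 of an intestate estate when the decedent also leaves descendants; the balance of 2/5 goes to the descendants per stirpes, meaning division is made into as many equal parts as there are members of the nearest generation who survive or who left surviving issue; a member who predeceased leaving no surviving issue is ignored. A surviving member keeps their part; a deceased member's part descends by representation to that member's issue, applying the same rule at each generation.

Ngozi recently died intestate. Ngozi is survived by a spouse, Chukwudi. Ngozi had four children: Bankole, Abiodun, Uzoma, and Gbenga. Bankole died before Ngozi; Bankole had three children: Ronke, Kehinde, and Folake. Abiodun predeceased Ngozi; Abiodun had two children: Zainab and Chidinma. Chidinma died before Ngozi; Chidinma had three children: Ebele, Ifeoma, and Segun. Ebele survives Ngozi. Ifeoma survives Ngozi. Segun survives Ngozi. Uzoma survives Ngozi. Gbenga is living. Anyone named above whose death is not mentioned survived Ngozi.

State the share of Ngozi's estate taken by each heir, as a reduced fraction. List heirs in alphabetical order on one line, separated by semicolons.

Chukwudi, as surviving spouse, takes 3/5.
The remaining 2/5 passes to Ngozi's descendants per stirpes.
The 2/5 is divided into 4 equal shares of 1/10 among Bankole, Abiodun, Uzoma, Gbenga.
Bankole predeceased; the 1/10 allotted to Bankole's branch passes to Bankole's issue by representation.
The 1/10 is divided into 3 equal shares of 1/30 among Ronke, Kehinde, Folake.
Ronke is living and takes 1/30.
Kehinde is living and takes 1/30.
Folake is living and takes 1/30.
Abiodun predeceased; the 1/10 allotted to Abiodun's branch passes to Abiodun's issue by representation.
The 1/10 is divided into 2 equal shares of 1/20 among Zainab, Chidinma.
Zainab is living and takes 1/20.
Chidinma predeceased; the 1/20 allotted to Chidinma's branch passes to Chidinma's issue by representation.
The 1/20 is divided into 3 equal shares of 1/60 among Ebele, Ifeoma, Segun.
Ebele is living and takes 1/60.
Ifeoma is living and takes 1/60.
Segun is living and takes 1/60.
Uzoma is living and takes 1/10.
Gbenga is living and takes 1/10.

Chukwudi 3/5; Ebele 1/60; Folake 1/30; Gbenga 1/10; Ifeoma 1/60; Kehinde 1/30; Ronke 1/30; Segun 1/60; Uzoma 1/10; Zainab 1/20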